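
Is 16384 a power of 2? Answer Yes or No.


0b100000000000000. Only one bit set => Yes

Yes


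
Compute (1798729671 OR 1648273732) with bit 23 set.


Step 1: 1798729671 | 1648273732 = 1799286727
Step 2: 1799286727 | (1 << 23) = 1799286727 | 8388608 = 1807675335

1807675335


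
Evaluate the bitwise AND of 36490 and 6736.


0b1000111010001010 & 0b1101001010000 = 0b101000000000 = 2560

2560


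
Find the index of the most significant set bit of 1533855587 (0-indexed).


0b1011011011011001100011101100011. Highest set bit at position 30

30


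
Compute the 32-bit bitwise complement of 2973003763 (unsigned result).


~0b10110001001101000110111111110011 = 0b1001110110010111001000000001100 = 1321963532 (32-bit unsigned)

1321963532


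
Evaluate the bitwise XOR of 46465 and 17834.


0b1011010110000001 ^ 0b100010110101010 = 0b1111000000101011 = 61483

61483


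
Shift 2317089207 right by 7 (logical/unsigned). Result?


0b10001010000110111111100110110111 >> 7 = 0b1000101000011011111110011 = 18102259

18102259


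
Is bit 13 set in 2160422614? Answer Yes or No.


0b10000000110001010110111011010110, bit 13 = 1. Yes

Yes


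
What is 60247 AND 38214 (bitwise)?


0b1110101101010111 & 0b1001010101000110 = 0b1000000101000110 = 33094

33094


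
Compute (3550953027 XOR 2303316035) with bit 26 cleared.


Step 1: 3550953027 ^ 2303316035 = 1525607936
Step 2: 1525607936 & ~(1 << 26) = 1525607936

1525607936


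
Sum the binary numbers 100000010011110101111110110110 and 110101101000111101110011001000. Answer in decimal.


100000010011110101111110110110 + 110101101000111101110011001000 = 1010101111100110011110001111110 = 1442004094

1442004094


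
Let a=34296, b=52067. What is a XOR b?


34296 ^ 52067 = 20123

20123


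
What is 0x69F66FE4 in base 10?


69F66FE4 hex = 1777758180 decimal

1777758180


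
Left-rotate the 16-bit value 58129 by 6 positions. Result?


Rotate 0b1110001100010001 left by 6 (16-bit) = 0b1100010001111000 = 50296

50296


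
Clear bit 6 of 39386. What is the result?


39386 & ~(1 << 6) = 39322

39322


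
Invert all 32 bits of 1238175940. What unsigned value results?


1238175940 ^ 4294967295 = 3056791355

3056791355


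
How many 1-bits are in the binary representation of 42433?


0b1010010111000001 has 7 set bits

7


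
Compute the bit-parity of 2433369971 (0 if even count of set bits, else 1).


0b10010001000010100100011101110011 has 14 ones => parity 0

0


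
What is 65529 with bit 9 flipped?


65529 ^ (1 << 9) = 65529 ^ 512 = 65017

65017


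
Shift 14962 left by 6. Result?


0b11101001110010 << 6 = 0b11101001110010000000 = 957568

957568


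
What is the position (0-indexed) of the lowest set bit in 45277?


0b1011000011011101. Lowest set bit at position 0

0


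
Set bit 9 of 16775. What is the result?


16775 | (1 << 9) = 16775 | 512 = 17287

17287


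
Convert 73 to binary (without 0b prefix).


73 = 1001001 in binary

1001001


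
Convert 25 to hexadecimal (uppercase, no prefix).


25 = 19 hex

19


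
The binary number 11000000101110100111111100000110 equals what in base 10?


11000000101110100111111100000110 in decimal = 3233447686

3233447686


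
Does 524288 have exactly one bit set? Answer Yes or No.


0b10000000000000000000. Only one bit set => Yes

Yes


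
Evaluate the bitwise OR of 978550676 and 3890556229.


0b111010010100110111111110010100 | 0b11100111111001010010110101000101 = 0b11111111111101110111111111010101 = 4294410197

4294410197


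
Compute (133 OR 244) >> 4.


Step 1: 133 | 244 = 245
Step 2: 245 >> 4 = 15

15


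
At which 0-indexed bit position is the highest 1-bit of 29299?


0b111001001110011. Highest set bit at position 14

14


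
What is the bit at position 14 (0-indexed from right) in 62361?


0b1111001110011001, position 14 = 1

1


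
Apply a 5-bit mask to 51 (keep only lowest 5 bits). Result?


51 & 31 = 19

19


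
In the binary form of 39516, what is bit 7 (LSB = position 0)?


0b1001101001011100, position 7 = 0

0


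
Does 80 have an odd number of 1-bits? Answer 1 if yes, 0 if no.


0b1010000 has 2 ones => parity 0

0


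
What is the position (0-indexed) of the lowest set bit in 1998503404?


0b1110111000111101011110111101100. Lowest set bit at position 2

2


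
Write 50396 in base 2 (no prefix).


50396 = 1100010011011100 in binary

1100010011011100


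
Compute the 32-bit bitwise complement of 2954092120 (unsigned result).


~0b10110000000100111101111001011000 = 0b1001111111011000010000110100111 = 1340875175 (32-bit unsigned)

1340875175


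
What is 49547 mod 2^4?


49547 & 15 = 11

11


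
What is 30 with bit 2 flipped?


30 ^ (1 << 2) = 30 ^ 4 = 26

26


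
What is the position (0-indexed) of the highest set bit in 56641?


0b1101110101000001. Highest set bit at position 15

15


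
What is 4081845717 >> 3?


0b11110011010011000000010111010101 >> 3 = 0b11110011010011000000010111010 = 510230714

510230714


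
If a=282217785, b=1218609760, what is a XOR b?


282217785 ^ 1218609760 = 1483788121

1483788121


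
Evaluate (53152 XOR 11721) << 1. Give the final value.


Step 1: 53152 ^ 11721 = 57961
Step 2: 57961 << 1 = 115922

115922


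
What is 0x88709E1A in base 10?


88709E1A hex = 2289081882 decimal

2289081882


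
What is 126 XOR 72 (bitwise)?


0b1111110 ^ 0b1001000 = 0b110110 = 54

54


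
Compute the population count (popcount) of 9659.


0b10010110111011 has 9 set bits

9


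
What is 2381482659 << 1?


0b10001101111100101000101010100011 << 1 = 0b100011011111001010001010101000110 = 4762965318

4762965318


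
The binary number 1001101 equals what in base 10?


1001101 in decimal = 77

77


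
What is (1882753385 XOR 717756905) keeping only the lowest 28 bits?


Step 1: 1882753385 ^ 717756905 = 1525715072
Step 2: 1525715072 & 268435455 = 183537792

183537792


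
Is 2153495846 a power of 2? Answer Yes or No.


0b10000000010110111011110100100110. Multiple bits set => No

No


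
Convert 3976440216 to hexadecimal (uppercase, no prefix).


3976440216 = ED03A998 hex

ED03A998


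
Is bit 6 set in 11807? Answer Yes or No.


0b10111000011111, bit 6 = 0. No

No


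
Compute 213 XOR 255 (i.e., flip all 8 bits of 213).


213 ^ 255 = 42

42


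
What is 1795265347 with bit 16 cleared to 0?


1795265347 & ~(1 << 16) = 1795199811

1795199811


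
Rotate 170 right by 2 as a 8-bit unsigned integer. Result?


Rotate 0b10101010 right by 2 (8-bit) = 0b10101010 = 170

170


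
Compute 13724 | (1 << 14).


13724 | (1 << 14) = 13724 | 16384 = 30108

30108


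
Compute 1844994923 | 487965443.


0b1101101111110000110001101101011 | 0b11101000101011100001100000011 = 0b1111101111111011110001101101011 = 2113790827

2113790827


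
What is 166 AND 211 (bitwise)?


0b10100110 & 0b11010011 = 0b10000010 = 130

130


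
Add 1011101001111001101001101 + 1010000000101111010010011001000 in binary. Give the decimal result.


1011101001111001101001101 + 1010000000101111010010011001000 = 1010001100011001001100000010101 = 1368168469

1368168469


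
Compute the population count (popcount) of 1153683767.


0b1000100110000111101000100110111 has 15 set bits

15


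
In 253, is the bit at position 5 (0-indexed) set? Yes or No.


0b11111101, bit 5 = 1. Yes

Yes


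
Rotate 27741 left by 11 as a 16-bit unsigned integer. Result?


Rotate 0b110110001011101 left by 11 (16-bit) = 0b1110101101100010 = 60258

60258


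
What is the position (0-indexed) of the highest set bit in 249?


0b11111001. Highest set bit at position 7

7


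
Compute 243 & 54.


0b11110011 & 0b110110 = 0b110010 = 50

50


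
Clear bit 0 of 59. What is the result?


59 & ~(1 << 0) = 58

58


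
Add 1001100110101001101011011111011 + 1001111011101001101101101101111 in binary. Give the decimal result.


1001100110101001101011011111011 + 1001111011101001101101101101111 = 10011100010010011011001001101010 = 2622075498

2622075498


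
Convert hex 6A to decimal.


6A hex = 106 decimal

106


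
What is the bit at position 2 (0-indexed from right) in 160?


0b10100000, position 2 = 0

0


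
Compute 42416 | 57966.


0b1010010110110000 | 0b1110001001101110 = 0b1110011111111110 = 59390

59390


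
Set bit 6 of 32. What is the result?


32 | (1 << 6) = 32 | 64 = 96

96


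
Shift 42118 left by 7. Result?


0b1010010010000110 << 7 = 0b10100100100001100000000 = 5391104

5391104


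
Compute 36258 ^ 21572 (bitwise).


0b1000110110100010 ^ 0b101010001000100 = 0b1101100111100110 = 55782

55782


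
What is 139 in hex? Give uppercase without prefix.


139 = 8B hex

8B


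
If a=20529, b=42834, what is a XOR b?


20529 ^ 42834 = 63331

63331


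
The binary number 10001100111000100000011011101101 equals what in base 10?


10001100111000100000011011101101 in decimal = 2363623149

2363623149


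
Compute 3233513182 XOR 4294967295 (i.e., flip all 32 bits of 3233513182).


3233513182 ^ 4294967295 = 1061454113

1061454113


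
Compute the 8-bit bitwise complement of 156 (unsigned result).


~0b10011100 = 0b1100011 = 99 (8-bit unsigned)

99


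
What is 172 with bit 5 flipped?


172 ^ (1 << 5) = 172 ^ 32 = 140

140


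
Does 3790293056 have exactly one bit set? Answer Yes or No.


0b11100001111010110100100001000000. Multiple bits set => No

No


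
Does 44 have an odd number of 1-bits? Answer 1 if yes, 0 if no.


0b101100 has 3 ones => parity 1

1


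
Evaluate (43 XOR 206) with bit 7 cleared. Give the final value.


Step 1: 43 ^ 206 = 229
Step 2: 229 & ~(1 << 7) = 101

101


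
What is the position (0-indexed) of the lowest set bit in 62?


0b111110. Lowest set bit at position 1

1


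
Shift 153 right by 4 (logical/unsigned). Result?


0b10011001 >> 4 = 0b1001 = 9

9


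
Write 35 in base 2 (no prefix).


35 = 100011 in binary

100011


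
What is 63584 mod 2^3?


63584 & 7 = 0

0


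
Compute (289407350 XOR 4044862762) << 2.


Step 1: 289407350 ^ 4044862762 = 3763844188
Step 2: 3763844188 << 2 = 15055376752

15055376752


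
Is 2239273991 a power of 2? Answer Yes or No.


0b10000101011110001001110000000111. Multiple bits set => No

No


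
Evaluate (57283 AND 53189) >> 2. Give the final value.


Step 1: 57283 & 53189 = 53185
Step 2: 53185 >> 2 = 13296

13296


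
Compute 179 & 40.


0b10110011 & 0b101000 = 0b100000 = 32

32


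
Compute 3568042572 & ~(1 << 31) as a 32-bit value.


3568042572 & ~(1 << 31) = 1420558924

1420558924


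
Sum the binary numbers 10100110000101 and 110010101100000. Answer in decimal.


10100110000101 + 110010101100000 = 1000111011100101 = 36581

36581


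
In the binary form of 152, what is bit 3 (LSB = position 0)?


0b10011000, position 3 = 1

1


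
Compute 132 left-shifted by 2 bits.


0b10000100 << 2 = 0b1000010000 = 528

528


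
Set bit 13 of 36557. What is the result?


36557 | (1 << 13) = 36557 | 8192 = 44749

44749


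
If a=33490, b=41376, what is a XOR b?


33490 ^ 41376 = 9074

9074


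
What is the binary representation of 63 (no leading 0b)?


63 = 111111 in binary

111111


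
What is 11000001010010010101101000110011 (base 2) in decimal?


11000001010010010101101000110011 in decimal = 3242809907

3242809907


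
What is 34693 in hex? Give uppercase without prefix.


34693 = 8785 hex

8785


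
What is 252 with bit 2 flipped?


252 ^ (1 << 2) = 252 ^ 4 = 248

248


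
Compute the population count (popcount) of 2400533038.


0b10001111000101010011101000101110 has 16 set bits

16


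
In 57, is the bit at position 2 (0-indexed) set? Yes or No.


0b111001, bit 2 = 0. No

No


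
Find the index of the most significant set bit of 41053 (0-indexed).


0b1010000001011101. Highest set bit at position 15

15


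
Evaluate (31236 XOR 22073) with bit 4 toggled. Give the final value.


Step 1: 31236 ^ 22073 = 11325
Step 2: 11325 ^ (1 << 4) = 11325 ^ 16 = 11309

11309


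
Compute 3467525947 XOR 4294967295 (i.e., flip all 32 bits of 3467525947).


3467525947 ^ 4294967295 = 827441348

827441348


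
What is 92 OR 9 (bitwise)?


0b1011100 | 0b1001 = 0b1011101 = 93

93


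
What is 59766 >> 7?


0b1110100101110110 >> 7 = 0b111010010 = 466

466


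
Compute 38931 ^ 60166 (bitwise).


0b1001100000010011 ^ 0b1110101100000110 = 0b111001100010101 = 29461

29461


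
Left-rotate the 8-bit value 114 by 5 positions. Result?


Rotate 0b1110010 left by 5 (8-bit) = 0b1001110 = 78

78


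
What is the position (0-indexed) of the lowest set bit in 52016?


0b1100101100110000. Lowest set bit at position 4

4


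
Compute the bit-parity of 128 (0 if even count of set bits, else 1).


0b10000000 has 1 ones => parity 1

1


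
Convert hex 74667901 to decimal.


74667901 hex = 1952872705 decimal

1952872705


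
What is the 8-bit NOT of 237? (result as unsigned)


~0b11101101 = 0b10010 = 18 (8-bit unsigned)

18


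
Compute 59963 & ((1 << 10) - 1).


59963 & 1023 = 571

571


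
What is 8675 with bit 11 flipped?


8675 ^ (1 << 11) = 8675 ^ 2048 = 10723

10723


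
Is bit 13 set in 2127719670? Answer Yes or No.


0b1111110110100100110110011110110, bit 13 = 1. Yes

Yes


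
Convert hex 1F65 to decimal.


1F65 hex = 8037 decimal

8037


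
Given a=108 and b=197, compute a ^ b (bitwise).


108 ^ 197 = 169

169


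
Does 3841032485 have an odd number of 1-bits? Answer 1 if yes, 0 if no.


0b11100100111100011000000100100101 has 14 ones => parity 0

0


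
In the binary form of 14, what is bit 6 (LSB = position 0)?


0b1110, position 6 = 0

0


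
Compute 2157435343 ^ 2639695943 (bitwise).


0b10000000100101111101100111001111 ^ 0b10011101010101101001000001000111 = 0b11101110000010100100110001000 = 499206536

499206536


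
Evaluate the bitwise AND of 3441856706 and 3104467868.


0b11001101001001101001000011000010 & 0b10111001000010100110101110011100 = 0b10001001000000100000000010000000 = 2298609792

2298609792


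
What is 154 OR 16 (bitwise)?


0b10011010 | 0b10000 = 0b10011010 = 154

154


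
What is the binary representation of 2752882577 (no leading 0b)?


2752882577 = 10100100000101011010011110010001 in binary

10100100000101011010011110010001


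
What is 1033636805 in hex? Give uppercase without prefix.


1033636805 = 3D9C0BC5 hex

3D9C0BC5


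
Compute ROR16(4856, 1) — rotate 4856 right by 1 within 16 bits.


Rotate 0b1001011111000 right by 1 (16-bit) = 0b100101111100 = 2428

2428


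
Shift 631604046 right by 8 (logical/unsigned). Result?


0b100101101001011000001101001110 >> 8 = 0b1001011010010110000011 = 2467203

2467203


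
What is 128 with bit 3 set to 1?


128 | (1 << 3) = 128 | 8 = 136

136


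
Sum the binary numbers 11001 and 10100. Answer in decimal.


11001 + 10100 = 101101 = 45

45


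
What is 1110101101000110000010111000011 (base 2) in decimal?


1110101101000110000010111000011 in decimal = 1973618115

1973618115


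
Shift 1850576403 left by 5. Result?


0b1101110010011011000111000010011 << 5 = 0b110111001001101100011100001001100000 = 59218444896

59218444896


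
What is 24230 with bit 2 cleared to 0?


24230 & ~(1 << 2) = 24226

24226


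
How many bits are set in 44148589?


0b10101000011010011101101101 has 14 set bits

14


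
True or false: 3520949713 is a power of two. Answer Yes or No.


0b11010001110111010110110111010001. Multiple bits set => No

No


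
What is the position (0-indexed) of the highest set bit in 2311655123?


0b10001001110010010000111011010011. Highest set bit at position 31

31


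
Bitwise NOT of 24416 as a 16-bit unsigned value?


~0b101111101100000 = 0b1010000010011111 = 41119 (16-bit unsigned)

41119


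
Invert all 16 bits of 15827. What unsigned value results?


15827 ^ 65535 = 49708

49708


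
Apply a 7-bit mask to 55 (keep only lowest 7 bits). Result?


55 & 127 = 55

55


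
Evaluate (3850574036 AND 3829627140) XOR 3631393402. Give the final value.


Step 1: 3850574036 & 3829627140 = 3825408004
Step 2: 3825408004 ^ 3631393402 = 1014084222

1014084222


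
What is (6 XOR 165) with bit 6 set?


Step 1: 6 ^ 165 = 163
Step 2: 163 | (1 << 6) = 163 | 64 = 227

227


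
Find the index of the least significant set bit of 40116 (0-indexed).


0b1001110010110100. Lowest set bit at position 2

2


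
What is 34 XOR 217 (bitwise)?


0b100010 ^ 0b11011001 = 0b11111011 = 251

251


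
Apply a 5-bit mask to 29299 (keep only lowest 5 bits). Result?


29299 & 31 = 19

19


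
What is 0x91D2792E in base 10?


91D2792E hex = 2446489902 decimal

2446489902


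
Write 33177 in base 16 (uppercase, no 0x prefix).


33177 = 8199 hex

8199


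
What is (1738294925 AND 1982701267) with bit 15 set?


Step 1: 1738294925 & 1982701267 = 1712064129
Step 2: 1712064129 | (1 << 15) = 1712064129 | 32768 = 1712096897

1712096897


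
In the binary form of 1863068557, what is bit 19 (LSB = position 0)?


0b1101111000011000010101110001101, position 19 = 1

1


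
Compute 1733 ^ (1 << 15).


1733 ^ (1 << 15) = 1733 ^ 32768 = 34501

34501


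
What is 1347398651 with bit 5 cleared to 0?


1347398651 & ~(1 << 5) = 1347398619

1347398619


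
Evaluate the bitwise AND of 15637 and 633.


0b11110100010101 & 0b1001111001 = 0b10001 = 17

17


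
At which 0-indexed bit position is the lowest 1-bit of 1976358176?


0b1110101110011001101010100100000. Lowest set bit at position 5

5


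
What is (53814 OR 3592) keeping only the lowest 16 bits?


Step 1: 53814 | 3592 = 56894
Step 2: 56894 & 65535 = 56894

56894


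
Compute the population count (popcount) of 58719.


0b1110010101011111 has 11 set bits

11


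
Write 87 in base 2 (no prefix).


87 = 1010111 in binary

1010111


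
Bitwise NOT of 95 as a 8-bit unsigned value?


~0b1011111 = 0b10100000 = 160 (8-bit unsigned)

160


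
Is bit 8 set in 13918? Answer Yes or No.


0b11011001011110, bit 8 = 0. No

No


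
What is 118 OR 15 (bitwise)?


0b1110110 | 0b1111 = 0b1111111 = 127

127


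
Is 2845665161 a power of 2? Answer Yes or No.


0b10101001100111010110011110001001. Multiple bits set => No

No


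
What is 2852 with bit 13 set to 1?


2852 | (1 << 13) = 2852 | 8192 = 11044

11044


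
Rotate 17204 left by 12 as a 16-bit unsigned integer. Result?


Rotate 0b100001100110100 left by 12 (16-bit) = 0b100010000110011 = 17459

17459


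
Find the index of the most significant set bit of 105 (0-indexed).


0b1101001. Highest set bit at position 6

6


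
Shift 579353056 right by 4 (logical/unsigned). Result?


0b100010100010000011100111100000 >> 4 = 0b10001010001000001110011110 = 36209566

36209566


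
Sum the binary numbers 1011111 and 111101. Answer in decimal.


1011111 + 111101 = 10011100 = 156

156


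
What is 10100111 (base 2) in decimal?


10100111 in decimal = 167

167


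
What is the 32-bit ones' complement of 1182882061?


1182882061 ^ 4294967295 = 3112085234

3112085234


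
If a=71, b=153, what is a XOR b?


71 ^ 153 = 222

222


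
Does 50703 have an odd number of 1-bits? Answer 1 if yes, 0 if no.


0b1100011000001111 has 8 ones => parity 0

0


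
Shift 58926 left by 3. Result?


0b1110011000101110 << 3 = 0b1110011000101110000 = 471408

471408


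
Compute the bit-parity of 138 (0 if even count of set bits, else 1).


0b10001010 has 3 ones => parity 1

1


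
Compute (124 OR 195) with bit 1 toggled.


Step 1: 124 | 195 = 255
Step 2: 255 ^ (1 << 1) = 255 ^ 2 = 253

253


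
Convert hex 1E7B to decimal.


1E7B hex = 7803 decimal

7803


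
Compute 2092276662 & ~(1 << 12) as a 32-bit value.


2092276662 & ~(1 << 12) = 2092272566

2092272566


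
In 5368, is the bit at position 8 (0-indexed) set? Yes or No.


0b1010011111000, bit 8 = 0. No

No


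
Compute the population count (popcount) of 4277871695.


0b11111110111110110010010001001111 has 21 set bits

21


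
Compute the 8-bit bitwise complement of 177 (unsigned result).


~0b10110001 = 0b1001110 = 78 (8-bit unsigned)

78


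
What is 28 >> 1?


0b11100 >> 1 = 0b1110 = 14

14


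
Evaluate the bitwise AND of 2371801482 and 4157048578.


0b10001101010111101101000110001010 & 0b11110111110001111000011100000010 = 0b10000101010001101000000100000010 = 2235990274

2235990274


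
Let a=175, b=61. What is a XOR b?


175 ^ 61 = 146

146


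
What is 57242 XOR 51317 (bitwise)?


0b1101111110011010 ^ 0b1100100001110101 = 0b1011111101111 = 6127

6127


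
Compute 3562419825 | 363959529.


0b11010100010101100011011001110001 | 0b10101101100011001010011101001 = 0b11010101111101111011011011111001 = 3589781241

3589781241


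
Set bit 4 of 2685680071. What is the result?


2685680071 | (1 << 4) = 2685680071 | 16 = 2685680087

2685680087


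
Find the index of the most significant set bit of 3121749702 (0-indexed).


0b10111010000100100001111011000110. Highest set bit at position 31

31


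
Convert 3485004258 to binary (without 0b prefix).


3485004258 = 11001111101110001111000111100010 in binary

11001111101110001111000111100010


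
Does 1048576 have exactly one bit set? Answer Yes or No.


0b100000000000000000000. Only one bit set => Yes

Yes


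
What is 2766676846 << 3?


0b10100100111010000010001101101110 << 3 = 0b10100100111010000010001101101110000 = 22133414768

22133414768


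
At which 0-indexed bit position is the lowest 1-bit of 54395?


0b1101010001111011. Lowest set bit at position 0

0


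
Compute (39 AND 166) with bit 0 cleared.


Step 1: 39 & 166 = 38
Step 2: 38 & ~(1 << 0) = 38

38


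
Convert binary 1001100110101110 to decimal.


1001100110101110 in decimal = 39342

39342


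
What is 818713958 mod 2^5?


818713958 & 31 = 6

6


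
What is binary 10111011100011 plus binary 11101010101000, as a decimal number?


10111011100011 + 11101010101000 = 110100110001011 = 27019

27019


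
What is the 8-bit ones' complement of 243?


243 ^ 255 = 12

12


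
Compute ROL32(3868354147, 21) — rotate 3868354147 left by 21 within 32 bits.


Rotate 0b11100110100100100110011001100011 left by 21 (32-bit) = 0b11001100011111001101001001001100 = 3430732364

3430732364


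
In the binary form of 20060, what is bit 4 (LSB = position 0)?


0b100111001011100, position 4 = 1

1


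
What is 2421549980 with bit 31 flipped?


2421549980 ^ (1 << 31) = 2421549980 ^ 2147483648 = 274066332

274066332


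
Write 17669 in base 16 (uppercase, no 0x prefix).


17669 = 4505 hex

4505


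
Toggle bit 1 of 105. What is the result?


105 ^ (1 << 1) = 105 ^ 2 = 107

107


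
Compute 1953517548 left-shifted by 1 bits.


0b1110100011100000100111111101100 << 1 = 0b11101000111000001001111111011000 = 3907035096

3907035096


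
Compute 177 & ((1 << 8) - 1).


177 & 255 = 177

177


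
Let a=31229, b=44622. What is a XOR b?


31229 ^ 44622 = 55219

55219


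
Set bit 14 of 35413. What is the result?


35413 | (1 << 14) = 35413 | 16384 = 51797

51797


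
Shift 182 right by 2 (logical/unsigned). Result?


0b10110110 >> 2 = 0b101101 = 45

45


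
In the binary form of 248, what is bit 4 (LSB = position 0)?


0b11111000, position 4 = 1

1


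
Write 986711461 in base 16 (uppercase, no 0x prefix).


986711461 = 3AD005A5 hex

3AD005A5


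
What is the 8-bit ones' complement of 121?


121 ^ 255 = 134

134


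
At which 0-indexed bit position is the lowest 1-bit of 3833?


0b111011111001. Lowest set bit at position 0

0


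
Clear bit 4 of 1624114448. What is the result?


1624114448 & ~(1 << 4) = 1624114432

1624114432


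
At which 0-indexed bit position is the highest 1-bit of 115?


0b1110011. Highest set bit at position 6

6


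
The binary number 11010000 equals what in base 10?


11010000 in decimal = 208

208


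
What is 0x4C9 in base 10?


4C9 hex = 1225 decimal

1225


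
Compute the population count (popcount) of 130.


0b10000010 has 2 set bits

2


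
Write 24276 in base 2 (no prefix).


24276 = 101111011010100 in binary

101111011010100


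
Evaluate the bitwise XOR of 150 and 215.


0b10010110 ^ 0b11010111 = 0b1000001 = 65

65


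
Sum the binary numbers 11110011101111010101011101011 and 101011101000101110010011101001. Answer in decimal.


11110011101111010101011101011 + 101011101000101110010011101001 = 1001010000110101000111111010100 = 1243254740

1243254740


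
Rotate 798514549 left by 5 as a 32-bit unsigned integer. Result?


Rotate 0b101111100110000101110101110101 left by 5 (32-bit) = 0b11110011000010111010111010100101 = 4077629093

4077629093


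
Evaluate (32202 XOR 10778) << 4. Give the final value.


Step 1: 32202 ^ 10778 = 22480
Step 2: 22480 << 4 = 359680

359680


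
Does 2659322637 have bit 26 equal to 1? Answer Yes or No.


0b10011110100000100000101100001101, bit 26 = 1. Yes

Yes


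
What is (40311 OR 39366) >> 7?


Step 1: 40311 | 39366 = 40439
Step 2: 40439 >> 7 = 315

315


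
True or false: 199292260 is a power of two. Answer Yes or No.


0b1011111000001111010101100100. Multiple bits set => No

No


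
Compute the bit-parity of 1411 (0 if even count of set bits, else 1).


0b10110000011 has 5 ones => parity 1

1


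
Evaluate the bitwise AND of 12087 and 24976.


0b10111100110111 & 0b110000110010000 = 0b10000100010000 = 8464

8464


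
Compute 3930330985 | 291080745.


0b11101010010001000001011101101001 | 0b10001010110011000101000101001 = 0b11111011010111011001111101101001 = 4217216873

4217216873


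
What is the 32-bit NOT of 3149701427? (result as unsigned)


~0b10111011101111001010000100110011 = 0b1000100010000110101111011001100 = 1145265868 (32-bit unsigned)

1145265868


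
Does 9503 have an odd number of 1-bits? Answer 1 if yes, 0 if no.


0b10010100011111 has 8 ones => parity 0

0


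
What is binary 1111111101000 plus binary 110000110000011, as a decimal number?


1111111101000 + 110000110000011 = 1000000101101011 = 33131

33131


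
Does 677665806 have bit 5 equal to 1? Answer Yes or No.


0b101000011001000101110000001110, bit 5 = 0. No

No


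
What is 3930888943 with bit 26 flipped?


3930888943 ^ (1 << 26) = 3930888943 ^ 67108864 = 3997997807

3997997807


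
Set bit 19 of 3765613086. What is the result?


3765613086 | (1 << 19) = 3765613086 | 524288 = 3766137374

3766137374


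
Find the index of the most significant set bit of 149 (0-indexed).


0b10010101. Highest set bit at position 7

7


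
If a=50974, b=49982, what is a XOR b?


50974 ^ 49982 = 1056

1056


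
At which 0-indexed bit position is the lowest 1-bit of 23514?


0b101101111011010. Lowest set bit at position 1

1


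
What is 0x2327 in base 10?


2327 hex = 8999 decimal

8999


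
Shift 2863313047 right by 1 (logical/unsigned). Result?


0b10101010101010101011000010010111 >> 1 = 0b1010101010101010101100001001011 = 1431656523

1431656523


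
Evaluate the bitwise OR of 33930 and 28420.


0b1000010010001010 | 0b110111100000100 = 0b1110111110001110 = 61326

61326


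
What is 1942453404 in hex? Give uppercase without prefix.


1942453404 = 73C77C9C hex

73C77C9C


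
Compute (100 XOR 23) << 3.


Step 1: 100 ^ 23 = 115
Step 2: 115 << 3 = 920

920


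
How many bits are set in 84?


0b1010100 has 3 set bits

3


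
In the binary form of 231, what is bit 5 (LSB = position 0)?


0b11100111, position 5 = 1

1


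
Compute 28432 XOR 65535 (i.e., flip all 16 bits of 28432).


28432 ^ 65535 = 37103

37103


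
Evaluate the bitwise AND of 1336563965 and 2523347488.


0b1001111101010100101100011111101 & 0b10010110011001110011101000100000 = 0b110001000100001100000100000 = 102897696

102897696


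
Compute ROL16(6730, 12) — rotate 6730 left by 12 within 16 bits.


Rotate 0b1101001001010 left by 12 (16-bit) = 0b1010000110100100 = 41380

41380


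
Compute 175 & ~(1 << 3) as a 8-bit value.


175 & ~(1 << 3) = 167

167


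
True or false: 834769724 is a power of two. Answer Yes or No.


0b110001110000011001001100111100. Multiple bits set => No

No


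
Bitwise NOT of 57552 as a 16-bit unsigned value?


~0b1110000011010000 = 0b1111100101111 = 7983 (16-bit unsigned)

7983


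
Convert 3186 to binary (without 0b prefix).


3186 = 110001110010 in binary

110001110010


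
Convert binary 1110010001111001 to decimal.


1110010001111001 in decimal = 58489

58489


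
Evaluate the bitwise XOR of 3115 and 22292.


0b110000101011 ^ 0b101011100010100 = 0b101101100111111 = 23359

23359


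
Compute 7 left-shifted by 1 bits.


0b111 << 1 = 0b1110 = 14

14


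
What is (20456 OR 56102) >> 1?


Step 1: 20456 | 56102 = 57326
Step 2: 57326 >> 1 = 28663

28663


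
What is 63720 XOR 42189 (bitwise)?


0b1111100011101000 ^ 0b1010010011001101 = 0b101110000100101 = 23589

23589


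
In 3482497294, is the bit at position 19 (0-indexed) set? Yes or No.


0b11001111100100101011000100001110, bit 19 = 0. No

No


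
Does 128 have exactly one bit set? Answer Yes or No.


0b10000000. Only one bit set => Yes

Yes


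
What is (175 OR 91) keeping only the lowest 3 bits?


Step 1: 175 | 91 = 255
Step 2: 255 & 7 = 7

7


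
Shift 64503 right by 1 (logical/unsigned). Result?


0b1111101111110111 >> 1 = 0b111110111111011 = 32251

32251


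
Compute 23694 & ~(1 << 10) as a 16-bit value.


23694 & ~(1 << 10) = 22670

22670


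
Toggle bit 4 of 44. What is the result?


44 ^ (1 << 4) = 44 ^ 16 = 60

60


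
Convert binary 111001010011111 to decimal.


111001010011111 in decimal = 29343

29343


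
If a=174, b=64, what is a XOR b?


174 ^ 64 = 238

238


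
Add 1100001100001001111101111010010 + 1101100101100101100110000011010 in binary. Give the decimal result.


1100001100001001111101111010010 + 1101100101100101100110000011010 = 11001110001101111100011111101100 = 3459762156

3459762156


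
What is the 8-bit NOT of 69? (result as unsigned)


~0b1000101 = 0b10111010 = 186 (8-bit unsigned)

186


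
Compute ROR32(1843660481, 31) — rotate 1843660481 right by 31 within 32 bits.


Rotate 0b1101101111001000000011011000001 right by 31 (32-bit) = 0b11011011110010000000110110000010 = 3687320962

3687320962


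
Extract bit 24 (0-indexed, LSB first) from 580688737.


0b100010100111001001101101100001, position 24 = 0

0


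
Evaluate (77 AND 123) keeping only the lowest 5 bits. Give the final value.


Step 1: 77 & 123 = 73
Step 2: 73 & 31 = 9

9


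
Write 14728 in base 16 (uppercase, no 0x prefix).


14728 = 3988 hex

3988


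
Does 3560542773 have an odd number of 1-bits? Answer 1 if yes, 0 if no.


0b11010100001110011001001000110101 has 15 ones => parity 1

1


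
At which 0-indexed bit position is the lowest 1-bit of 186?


0b10111010. Lowest set bit at position 1

1


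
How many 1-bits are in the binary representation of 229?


0b11100101 has 5 set bits

5


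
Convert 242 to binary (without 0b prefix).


242 = 11110010 in binary

11110010


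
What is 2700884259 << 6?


0b10100000111111000011100100100011 << 6 = 0b10100000111111000011100100100011000000 = 172856592576

172856592576


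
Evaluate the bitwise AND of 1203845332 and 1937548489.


0b1000111110000010011100011010100 & 0b1110011011111001010010011001001 = 0b1000011010000000010000011000000 = 1128276160

1128276160


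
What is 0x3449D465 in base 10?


3449D465 hex = 877253733 decimal

877253733


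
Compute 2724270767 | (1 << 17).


2724270767 | (1 << 17) = 2724270767 | 131072 = 2724401839

2724401839


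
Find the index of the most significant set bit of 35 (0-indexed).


0b100011. Highest set bit at position 5

5


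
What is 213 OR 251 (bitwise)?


0b11010101 | 0b11111011 = 0b11111111 = 255

255


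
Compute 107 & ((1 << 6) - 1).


107 & 63 = 43

43


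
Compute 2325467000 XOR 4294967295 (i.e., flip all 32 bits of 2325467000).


2325467000 ^ 4294967295 = 1969500295

1969500295


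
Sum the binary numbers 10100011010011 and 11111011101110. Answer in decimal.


10100011010011 + 11111011101110 = 110011111000001 = 26561

26561


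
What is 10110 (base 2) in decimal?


10110 in decimal = 22

22


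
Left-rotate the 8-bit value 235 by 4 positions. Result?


Rotate 0b11101011 left by 4 (8-bit) = 0b10111110 = 190

190


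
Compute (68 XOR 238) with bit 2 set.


Step 1: 68 ^ 238 = 170
Step 2: 170 | (1 << 2) = 170 | 4 = 174

174


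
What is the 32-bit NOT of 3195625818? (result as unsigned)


~0b10111110011110010110000101011010 = 0b1000001100001101001111010100101 = 1099341477 (32-bit unsigned)

1099341477


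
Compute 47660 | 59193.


0b1011101000101100 | 0b1110011100111001 = 0b1111111100111101 = 65341

65341


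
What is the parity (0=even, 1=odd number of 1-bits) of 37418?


0b1001001000101010 has 6 ones => parity 0

0


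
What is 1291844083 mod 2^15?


1291844083 & 32767 = 31219

31219


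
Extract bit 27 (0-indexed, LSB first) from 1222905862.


0b1001000111001000001000000000110, position 27 = 1

1


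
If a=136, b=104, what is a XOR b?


136 ^ 104 = 224

224


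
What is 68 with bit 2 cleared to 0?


68 & ~(1 << 2) = 64

64


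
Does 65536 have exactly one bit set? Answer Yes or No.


0b10000000000000000. Only one bit set => Yes

Yes


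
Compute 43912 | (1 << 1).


43912 | (1 << 1) = 43912 | 2 = 43914

43914


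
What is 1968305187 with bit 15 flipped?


1968305187 ^ (1 << 15) = 1968305187 ^ 32768 = 1968272419

1968272419


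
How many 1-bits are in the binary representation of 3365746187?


0b11001000100111010011011000001011 has 15 set bits

15


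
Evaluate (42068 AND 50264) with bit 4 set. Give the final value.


Step 1: 42068 & 50264 = 33872
Step 2: 33872 | (1 << 4) = 33872 | 16 = 33872

33872


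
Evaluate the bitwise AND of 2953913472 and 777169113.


0b10110000000100010010010010000000 & 0b101110010100101010100011011001 = 0b100000000100000010000010000000 = 537927808

537927808


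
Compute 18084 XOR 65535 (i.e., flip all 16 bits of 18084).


18084 ^ 65535 = 47451

47451


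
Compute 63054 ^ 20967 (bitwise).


0b1111011001001110 ^ 0b101000111100111 = 0b1010011110101001 = 42921

42921


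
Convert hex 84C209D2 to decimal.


84C209D2 hex = 2227309010 decimal

2227309010


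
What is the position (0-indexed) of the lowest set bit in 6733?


0b1101001001101. Lowest set bit at position 0

0


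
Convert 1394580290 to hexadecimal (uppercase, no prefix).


1394580290 = 531F9B42 hex

531F9B42


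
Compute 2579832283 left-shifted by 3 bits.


0b10011001110001010001110111011011 << 3 = 0b10011001110001010001110111011011000 = 20638658264

20638658264


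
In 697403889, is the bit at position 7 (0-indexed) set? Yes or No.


0b101001100100011000100111110001, bit 7 = 1. Yes

Yes


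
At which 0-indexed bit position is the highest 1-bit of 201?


0b11001001. Highest set bit at position 7

7


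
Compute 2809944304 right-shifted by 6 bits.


0b10100111011111000101100011110000 >> 6 = 0b10100111011111000101100011 = 43905379

43905379


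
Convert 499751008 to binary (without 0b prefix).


499751008 = 11101110010011001100001100000 in binary

11101110010011001100001100000


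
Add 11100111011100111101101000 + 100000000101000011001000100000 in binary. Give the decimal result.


11100111011100111101101000 + 100000000101000011001000100000 = 100011101100100000000110001000 = 598868360

598868360


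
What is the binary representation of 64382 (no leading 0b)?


64382 = 1111101101111110 in binary

1111101101111110


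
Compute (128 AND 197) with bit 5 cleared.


Step 1: 128 & 197 = 128
Step 2: 128 & ~(1 << 5) = 128

128


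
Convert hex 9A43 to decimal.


9A43 hex = 39491 decimal

39491


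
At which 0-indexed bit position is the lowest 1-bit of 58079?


0b1110001011011111. Lowest set bit at position 0

0


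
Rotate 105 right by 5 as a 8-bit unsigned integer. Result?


Rotate 0b1101001 right by 5 (8-bit) = 0b1001011 = 75

75


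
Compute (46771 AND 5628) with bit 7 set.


Step 1: 46771 & 5628 = 5296
Step 2: 5296 | (1 << 7) = 5296 | 128 = 5296

5296


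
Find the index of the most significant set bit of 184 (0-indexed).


0b10111000. Highest set bit at position 7

7


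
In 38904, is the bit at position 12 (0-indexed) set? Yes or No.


0b1001011111111000, bit 12 = 1. Yes

Yes


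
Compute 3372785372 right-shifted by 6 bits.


0b11001001000010001001111011011100 >> 6 = 0b11001001000010001001111011 = 52699771

52699771


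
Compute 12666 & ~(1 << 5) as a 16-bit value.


12666 & ~(1 << 5) = 12634

12634


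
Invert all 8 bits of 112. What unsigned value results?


112 ^ 255 = 143

143


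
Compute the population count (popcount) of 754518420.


0b101100111110010000100110010100 has 14 set bits

14


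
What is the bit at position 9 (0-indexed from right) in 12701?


0b11000110011101, position 9 = 0

0


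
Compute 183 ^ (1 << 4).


183 ^ (1 << 4) = 183 ^ 16 = 167

167


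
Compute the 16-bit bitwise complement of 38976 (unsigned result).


~0b1001100001000000 = 0b110011110111111 = 26559 (16-bit unsigned)

26559


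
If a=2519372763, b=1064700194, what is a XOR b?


2519372763 ^ 1064700194 = 2841418489

2841418489


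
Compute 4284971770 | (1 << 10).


4284971770 | (1 << 10) = 4284971770 | 1024 = 4284972794

4284972794


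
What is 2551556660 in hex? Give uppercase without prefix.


2551556660 = 9815AA34 hex

9815AA34


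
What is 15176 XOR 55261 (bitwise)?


0b11101101001000 ^ 0b1101011111011101 = 0b1110110010010101 = 60565

60565


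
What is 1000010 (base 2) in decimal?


1000010 in decimal = 66

66


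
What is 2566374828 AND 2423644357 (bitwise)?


0b10011000111101111100010110101100 & 0b10010000011101011110000011000101 = 0b10010000011101011100000010000100 = 2423636100

2423636100


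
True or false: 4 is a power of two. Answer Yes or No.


0b100. Only one bit set => Yes

Yes


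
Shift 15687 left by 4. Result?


0b11110101000111 << 4 = 0b111101010001110000 = 250992

250992


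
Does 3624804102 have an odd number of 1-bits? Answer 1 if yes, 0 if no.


0b11011000000011100001111100000110 has 14 ones => parity 0

0
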